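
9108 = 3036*3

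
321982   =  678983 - 357001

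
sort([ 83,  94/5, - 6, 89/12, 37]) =[- 6,89/12,94/5,37,83]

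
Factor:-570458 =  - 2^1* 7^2*5821^1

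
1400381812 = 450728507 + 949653305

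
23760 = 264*90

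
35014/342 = 102 + 65/171 = 102.38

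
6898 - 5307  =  1591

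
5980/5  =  1196 = 1196.00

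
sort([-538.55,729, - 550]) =[-550,-538.55, 729]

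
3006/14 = 1503/7 = 214.71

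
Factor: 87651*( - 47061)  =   - 4124943711 = - 3^6*7^1*83^1*9739^1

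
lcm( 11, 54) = 594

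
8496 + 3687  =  12183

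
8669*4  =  34676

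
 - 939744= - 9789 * 96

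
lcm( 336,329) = 15792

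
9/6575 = 9/6575  =  0.00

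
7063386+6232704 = 13296090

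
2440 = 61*40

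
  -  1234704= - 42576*29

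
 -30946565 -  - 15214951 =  - 15731614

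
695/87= 7 + 86/87 = 7.99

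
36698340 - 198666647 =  - 161968307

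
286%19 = 1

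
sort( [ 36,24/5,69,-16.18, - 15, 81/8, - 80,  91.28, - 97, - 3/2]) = [-97, - 80, - 16.18, - 15,-3/2,24/5,81/8 , 36,  69,91.28] 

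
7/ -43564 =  - 1 + 43557/43564=- 0.00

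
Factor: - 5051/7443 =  -3^(-2) * 827^(-1)*5051^1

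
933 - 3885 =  - 2952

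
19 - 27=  - 8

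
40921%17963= 4995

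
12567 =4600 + 7967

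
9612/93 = 103+11/31 = 103.35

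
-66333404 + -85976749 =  - 152310153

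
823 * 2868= 2360364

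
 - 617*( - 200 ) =123400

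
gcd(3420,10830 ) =570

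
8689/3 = 2896 + 1/3 = 2896.33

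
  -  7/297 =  - 7/297 = - 0.02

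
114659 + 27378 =142037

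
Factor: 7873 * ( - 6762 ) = -2^1 * 3^1 * 7^2 * 23^1 *7873^1 = - 53237226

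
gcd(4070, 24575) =5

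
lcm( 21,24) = 168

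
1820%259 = 7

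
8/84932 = 2/21233=0.00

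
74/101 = 74/101 =0.73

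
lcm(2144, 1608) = 6432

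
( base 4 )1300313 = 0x1c37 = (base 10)7223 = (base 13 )3398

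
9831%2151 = 1227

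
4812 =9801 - 4989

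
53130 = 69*770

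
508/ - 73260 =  - 1 + 18188/18315= -0.01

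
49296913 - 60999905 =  - 11702992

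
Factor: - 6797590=- 2^1*5^1*131^1*5189^1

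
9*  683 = 6147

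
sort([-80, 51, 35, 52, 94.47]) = [  -  80, 35,51,52, 94.47]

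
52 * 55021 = 2861092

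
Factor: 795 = 3^1*5^1*53^1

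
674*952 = 641648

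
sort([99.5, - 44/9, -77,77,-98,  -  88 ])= [-98, - 88, - 77 , - 44/9,  77,99.5 ] 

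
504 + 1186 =1690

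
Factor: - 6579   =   - 3^2*17^1*43^1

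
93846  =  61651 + 32195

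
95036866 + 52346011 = 147382877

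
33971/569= 33971/569=59.70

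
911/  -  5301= - 911/5301 = - 0.17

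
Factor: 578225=5^2*101^1*229^1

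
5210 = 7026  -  1816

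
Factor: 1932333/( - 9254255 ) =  - 3^1 *5^( - 1) * 13^1 * 37^( - 1 )*49547^1*50023^( - 1 )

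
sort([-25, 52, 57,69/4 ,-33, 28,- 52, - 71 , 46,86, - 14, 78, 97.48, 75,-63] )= [ - 71, - 63, - 52, - 33, - 25, - 14,69/4, 28, 46 , 52,57, 75, 78, 86 , 97.48] 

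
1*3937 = 3937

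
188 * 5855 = 1100740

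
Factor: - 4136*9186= - 2^4*3^1*11^1*47^1*1531^1 = - 37993296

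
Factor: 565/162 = 2^( - 1) *3^ ( - 4 )*5^1*113^1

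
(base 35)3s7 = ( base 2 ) 1001000110110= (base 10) 4662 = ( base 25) 7BC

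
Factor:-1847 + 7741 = 5894  =  2^1*7^1  *  421^1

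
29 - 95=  - 66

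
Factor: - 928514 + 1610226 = 681712 = 2^4*137^1*311^1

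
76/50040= 19/12510= 0.00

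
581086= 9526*61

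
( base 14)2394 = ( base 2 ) 1100000111110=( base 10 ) 6206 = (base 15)1c8b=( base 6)44422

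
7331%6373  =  958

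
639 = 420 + 219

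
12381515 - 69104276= - 56722761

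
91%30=1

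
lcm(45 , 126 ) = 630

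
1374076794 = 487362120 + 886714674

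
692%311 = 70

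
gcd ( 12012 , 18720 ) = 156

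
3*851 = 2553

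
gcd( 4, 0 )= 4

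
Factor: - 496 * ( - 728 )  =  361088 = 2^7*7^1*13^1 * 31^1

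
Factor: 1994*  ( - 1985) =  - 3958090 = -  2^1 *5^1*397^1*997^1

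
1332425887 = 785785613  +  546640274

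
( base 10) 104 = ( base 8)150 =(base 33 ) 35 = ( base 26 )40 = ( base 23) 4C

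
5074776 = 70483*72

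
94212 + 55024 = 149236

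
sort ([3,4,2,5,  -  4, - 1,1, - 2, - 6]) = [ - 6, - 4, - 2, - 1,1,  2, 3, 4, 5 ]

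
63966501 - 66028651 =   -  2062150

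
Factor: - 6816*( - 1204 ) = 2^7 * 3^1*7^1*43^1*71^1 = 8206464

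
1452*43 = 62436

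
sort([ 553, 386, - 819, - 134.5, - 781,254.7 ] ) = [ - 819 , - 781, - 134.5, 254.7,386, 553 ] 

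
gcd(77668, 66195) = 1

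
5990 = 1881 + 4109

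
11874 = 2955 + 8919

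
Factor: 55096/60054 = 2^2*3^(  -  1 )*71^1 * 97^1*10009^ ( - 1) = 27548/30027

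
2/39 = 2/39 = 0.05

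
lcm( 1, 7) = 7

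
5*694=3470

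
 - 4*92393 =-369572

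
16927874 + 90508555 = 107436429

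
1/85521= 1/85521 =0.00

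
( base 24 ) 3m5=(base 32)26L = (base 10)2261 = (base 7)6410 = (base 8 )4325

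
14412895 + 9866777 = 24279672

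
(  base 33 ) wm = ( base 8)2066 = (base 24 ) 1KM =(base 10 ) 1078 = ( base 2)10000110110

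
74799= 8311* 9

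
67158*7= 470106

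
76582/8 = 9572 + 3/4 = 9572.75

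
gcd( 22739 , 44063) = 1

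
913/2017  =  913/2017 = 0.45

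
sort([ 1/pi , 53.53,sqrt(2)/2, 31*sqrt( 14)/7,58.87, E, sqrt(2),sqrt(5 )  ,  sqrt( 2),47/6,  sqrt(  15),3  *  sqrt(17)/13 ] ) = [1/pi, sqrt(2 )/2, 3*sqrt(17) /13, sqrt(2) , sqrt( 2 ), sqrt(5 ), E,sqrt(15),  47/6, 31*sqrt (14)/7, 53.53, 58.87]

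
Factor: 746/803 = 2^1*11^( - 1 )*73^(-1 ) * 373^1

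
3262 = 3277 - 15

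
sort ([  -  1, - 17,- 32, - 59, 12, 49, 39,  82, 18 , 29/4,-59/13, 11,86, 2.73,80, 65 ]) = [ - 59 , - 32, - 17, - 59/13 , - 1, 2.73, 29/4, 11, 12, 18, 39, 49 , 65, 80, 82, 86]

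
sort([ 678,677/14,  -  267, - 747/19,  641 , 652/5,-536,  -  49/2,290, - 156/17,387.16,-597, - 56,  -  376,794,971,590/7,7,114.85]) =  [-597,-536, - 376 , -267, - 56, - 747/19,-49/2, - 156/17,7,677/14,590/7, 114.85,652/5,290, 387.16, 641,  678, 794, 971 ]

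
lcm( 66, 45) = 990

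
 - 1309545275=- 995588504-313956771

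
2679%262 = 59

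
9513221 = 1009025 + 8504196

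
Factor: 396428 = 2^2*23^1 * 31^1*139^1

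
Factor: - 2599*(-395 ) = 1026605 = 5^1 * 23^1*79^1*113^1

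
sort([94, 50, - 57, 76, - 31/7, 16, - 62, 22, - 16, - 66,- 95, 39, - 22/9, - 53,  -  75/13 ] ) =[ - 95,-66, - 62, - 57, -53, - 16,-75/13, - 31/7, - 22/9,16,  22,39,50, 76,94 ]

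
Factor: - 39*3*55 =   -  3^2*5^1*11^1*13^1= - 6435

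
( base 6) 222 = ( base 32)2M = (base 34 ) 2I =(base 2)1010110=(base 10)86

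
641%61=31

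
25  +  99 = 124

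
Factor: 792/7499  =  2^3 * 3^2 * 11^1*7499^ ( - 1)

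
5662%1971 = 1720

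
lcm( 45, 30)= 90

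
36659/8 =4582 + 3/8 = 4582.38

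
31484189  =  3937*7997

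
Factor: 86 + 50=136 = 2^3 * 17^1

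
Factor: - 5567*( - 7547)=19^1*293^1*7547^1= 42014149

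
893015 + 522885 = 1415900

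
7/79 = 7/79 = 0.09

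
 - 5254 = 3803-9057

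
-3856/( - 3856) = 1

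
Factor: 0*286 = 0^1= 0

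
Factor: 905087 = 905087^1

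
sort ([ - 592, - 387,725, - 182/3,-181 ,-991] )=[ - 991,-592 , - 387, - 181,-182/3, 725]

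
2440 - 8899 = - 6459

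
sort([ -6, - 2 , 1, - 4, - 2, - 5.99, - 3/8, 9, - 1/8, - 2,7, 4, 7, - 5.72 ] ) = [-6, - 5.99, - 5.72, - 4, - 2, - 2, - 2, - 3/8, - 1/8, 1 , 4, 7, 7,  9 ] 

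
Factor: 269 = 269^1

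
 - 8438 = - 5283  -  3155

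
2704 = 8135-5431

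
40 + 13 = 53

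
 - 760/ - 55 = 13 + 9/11=13.82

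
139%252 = 139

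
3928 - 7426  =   - 3498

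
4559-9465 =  - 4906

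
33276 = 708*47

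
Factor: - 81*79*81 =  - 3^8*79^1 = - 518319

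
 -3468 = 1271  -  4739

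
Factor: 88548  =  2^2*3^1 * 47^1*157^1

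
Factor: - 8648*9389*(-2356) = 2^5*19^1*23^1*31^1 *41^1*47^1*229^1 = 191297945632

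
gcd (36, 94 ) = 2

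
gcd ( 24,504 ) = 24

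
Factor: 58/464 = 1/8 = 2^ ( - 3 )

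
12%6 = 0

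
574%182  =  28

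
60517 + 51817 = 112334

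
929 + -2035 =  - 1106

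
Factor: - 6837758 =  - 2^1*19^1*103^1*1747^1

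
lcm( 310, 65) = 4030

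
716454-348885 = 367569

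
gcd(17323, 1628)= 1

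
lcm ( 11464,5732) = 11464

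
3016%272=24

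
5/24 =5/24 =0.21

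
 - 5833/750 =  - 8 + 167/750 = - 7.78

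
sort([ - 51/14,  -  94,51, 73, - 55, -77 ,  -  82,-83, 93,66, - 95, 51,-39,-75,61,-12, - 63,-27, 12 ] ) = [  -  95, - 94,- 83,-82 ,-77, -75,-63,-55,-39,-27, - 12, - 51/14, 12,51,51,  61,66 , 73, 93]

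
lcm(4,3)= 12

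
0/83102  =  0 = 0.00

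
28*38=1064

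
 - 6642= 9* ( - 738) 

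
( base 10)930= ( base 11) 776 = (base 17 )33c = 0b1110100010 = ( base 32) T2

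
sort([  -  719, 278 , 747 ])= [ - 719, 278, 747] 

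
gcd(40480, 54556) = 92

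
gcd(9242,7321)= 1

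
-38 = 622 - 660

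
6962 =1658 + 5304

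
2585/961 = 2 + 663/961=2.69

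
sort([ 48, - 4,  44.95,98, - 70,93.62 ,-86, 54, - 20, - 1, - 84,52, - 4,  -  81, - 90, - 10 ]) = [ - 90 , - 86,  -  84, - 81, -70, - 20, - 10,-4, - 4, - 1,44.95, 48, 52, 54 , 93.62,98] 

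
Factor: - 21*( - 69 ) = 1449 = 3^2 * 7^1 * 23^1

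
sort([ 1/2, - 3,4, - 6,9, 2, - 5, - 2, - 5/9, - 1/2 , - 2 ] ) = [ - 6, - 5, - 3,-2, - 2,-5/9, - 1/2, 1/2,2,4,9 ]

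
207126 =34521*6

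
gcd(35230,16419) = 13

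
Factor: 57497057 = 227^1 * 241^1*1051^1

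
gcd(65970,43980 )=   21990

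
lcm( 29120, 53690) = 1718080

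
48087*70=3366090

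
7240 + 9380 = 16620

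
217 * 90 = 19530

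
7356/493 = 7356/493 = 14.92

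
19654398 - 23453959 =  - 3799561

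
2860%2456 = 404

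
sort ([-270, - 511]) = [-511, - 270]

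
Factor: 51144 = 2^3*3^1*2131^1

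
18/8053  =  18/8053 = 0.00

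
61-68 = -7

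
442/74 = 221/37 = 5.97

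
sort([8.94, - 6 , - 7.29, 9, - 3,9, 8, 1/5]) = [ - 7.29, - 6, - 3,1/5, 8,8.94,  9, 9] 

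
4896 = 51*96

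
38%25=13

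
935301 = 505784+429517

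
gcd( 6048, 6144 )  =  96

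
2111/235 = 8  +  231/235= 8.98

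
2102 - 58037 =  - 55935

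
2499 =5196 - 2697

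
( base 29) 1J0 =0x570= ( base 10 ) 1392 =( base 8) 2560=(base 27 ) 1OF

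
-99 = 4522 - 4621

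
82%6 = 4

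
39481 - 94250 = -54769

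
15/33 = 5/11= 0.45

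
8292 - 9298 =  - 1006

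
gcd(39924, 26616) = 13308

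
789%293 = 203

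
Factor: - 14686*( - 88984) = 1306819024  =  2^4*7^3*227^1*1049^1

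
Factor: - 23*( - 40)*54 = 2^4*3^3*5^1 * 23^1 = 49680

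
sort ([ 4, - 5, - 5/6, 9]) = [-5, - 5/6,  4, 9]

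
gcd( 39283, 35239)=1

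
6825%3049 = 727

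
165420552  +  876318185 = 1041738737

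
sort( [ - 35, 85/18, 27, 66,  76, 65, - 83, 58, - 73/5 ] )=[ - 83, - 35, - 73/5,  85/18, 27, 58, 65,66, 76] 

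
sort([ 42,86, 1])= [ 1,42,86]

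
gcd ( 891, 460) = 1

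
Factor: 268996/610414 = 26/59 = 2^1*13^1 * 59^( - 1) 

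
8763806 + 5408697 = 14172503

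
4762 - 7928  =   - 3166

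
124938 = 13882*9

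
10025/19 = 527 + 12/19 = 527.63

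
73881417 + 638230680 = 712112097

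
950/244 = 475/122 = 3.89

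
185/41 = 4 + 21/41 = 4.51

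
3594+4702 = 8296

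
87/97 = 87/97= 0.90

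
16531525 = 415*39835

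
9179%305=29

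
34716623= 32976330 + 1740293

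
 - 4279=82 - 4361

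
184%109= 75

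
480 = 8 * 60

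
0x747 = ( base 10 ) 1863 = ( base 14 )971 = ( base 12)10b3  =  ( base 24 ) 35f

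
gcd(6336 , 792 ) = 792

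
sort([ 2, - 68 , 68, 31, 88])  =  [-68 , 2, 31,68, 88]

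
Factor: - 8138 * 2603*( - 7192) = 2^4*13^1*19^1*29^1*31^1*137^1*313^1 = 152349675088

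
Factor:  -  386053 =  - 17^1*22709^1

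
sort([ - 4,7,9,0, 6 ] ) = [-4,0,6,7,9 ] 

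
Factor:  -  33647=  - 33647^1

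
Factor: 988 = 2^2*13^1*19^1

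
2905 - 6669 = - 3764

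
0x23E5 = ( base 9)13540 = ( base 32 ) 8v5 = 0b10001111100101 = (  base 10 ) 9189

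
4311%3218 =1093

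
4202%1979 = 244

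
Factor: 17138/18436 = 2^( - 1)*19^1*41^1*419^( - 1) = 779/838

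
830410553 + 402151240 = 1232561793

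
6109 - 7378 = -1269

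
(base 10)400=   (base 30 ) da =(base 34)BQ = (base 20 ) 100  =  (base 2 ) 110010000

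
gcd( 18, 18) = 18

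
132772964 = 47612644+85160320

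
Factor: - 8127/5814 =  -903/646 = -  2^( - 1)*3^1*7^1*17^ (  -  1)*19^(-1 )*43^1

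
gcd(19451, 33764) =367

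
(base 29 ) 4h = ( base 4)2011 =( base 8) 205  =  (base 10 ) 133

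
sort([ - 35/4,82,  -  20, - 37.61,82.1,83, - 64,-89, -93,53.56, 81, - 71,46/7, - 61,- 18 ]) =[ - 93, - 89, - 71, - 64, - 61, - 37.61,-20, - 18,-35/4,46/7,53.56, 81,82,82.1,83 ]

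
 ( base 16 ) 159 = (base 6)1333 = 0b101011001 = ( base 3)110210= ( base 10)345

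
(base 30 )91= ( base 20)db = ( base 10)271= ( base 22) C7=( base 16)10F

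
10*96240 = 962400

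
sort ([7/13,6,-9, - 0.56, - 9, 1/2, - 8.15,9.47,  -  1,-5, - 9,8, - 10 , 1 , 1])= [ - 10, - 9, - 9, - 9, - 8.15, - 5, - 1,-0.56,1/2,7/13,1,1, 6,8, 9.47] 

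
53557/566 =94 + 353/566 = 94.62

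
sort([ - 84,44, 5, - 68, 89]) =[ - 84, - 68, 5, 44, 89] 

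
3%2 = 1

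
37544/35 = 37544/35 = 1072.69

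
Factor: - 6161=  - 61^1*101^1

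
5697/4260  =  1899/1420 = 1.34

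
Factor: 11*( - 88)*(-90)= 87120  =  2^4*3^2*5^1*11^2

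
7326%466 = 336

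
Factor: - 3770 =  - 2^1*5^1 * 13^1*29^1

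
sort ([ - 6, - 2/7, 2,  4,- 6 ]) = [ - 6, - 6, - 2/7 , 2 , 4]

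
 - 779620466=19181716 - 798802182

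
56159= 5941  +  50218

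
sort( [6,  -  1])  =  [ - 1,6 ] 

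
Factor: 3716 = 2^2*929^1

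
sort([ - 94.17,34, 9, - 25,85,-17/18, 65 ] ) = [-94.17,  -  25, - 17/18,9,34, 65,  85]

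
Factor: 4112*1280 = 2^12*5^1 * 257^1 = 5263360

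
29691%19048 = 10643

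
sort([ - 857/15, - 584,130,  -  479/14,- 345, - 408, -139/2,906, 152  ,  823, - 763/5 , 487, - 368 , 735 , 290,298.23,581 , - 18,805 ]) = [-584,-408 , - 368, - 345, - 763/5 , - 139/2, - 857/15, - 479/14, - 18, 130,152,290,298.23 , 487 , 581 , 735,805 , 823, 906]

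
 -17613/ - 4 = 17613/4 = 4403.25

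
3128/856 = 391/107= 3.65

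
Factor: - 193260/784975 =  - 2^2*3^1*5^( - 1 )*17^( - 1)*1847^( - 1)*3221^1 = - 38652/156995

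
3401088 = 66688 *51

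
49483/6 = 49483/6 = 8247.17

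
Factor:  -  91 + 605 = 514= 2^1*257^1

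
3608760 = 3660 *986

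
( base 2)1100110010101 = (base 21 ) ehi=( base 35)5c4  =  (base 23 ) c8h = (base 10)6549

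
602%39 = 17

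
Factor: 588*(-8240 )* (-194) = 2^7*3^1*5^1*7^2*97^1*103^1=939953280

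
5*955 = 4775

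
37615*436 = 16400140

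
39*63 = 2457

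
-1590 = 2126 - 3716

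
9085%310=95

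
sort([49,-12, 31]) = [ - 12,31,49 ]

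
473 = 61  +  412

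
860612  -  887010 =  - 26398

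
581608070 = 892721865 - 311113795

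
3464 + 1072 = 4536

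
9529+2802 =12331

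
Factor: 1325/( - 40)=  - 265/8 = - 2^(-3)*5^1*53^1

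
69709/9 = 7745 +4/9 = 7745.44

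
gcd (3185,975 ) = 65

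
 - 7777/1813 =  - 1111/259= - 4.29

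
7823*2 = 15646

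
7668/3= 2556 = 2556.00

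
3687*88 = 324456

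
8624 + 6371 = 14995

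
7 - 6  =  1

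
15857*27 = 428139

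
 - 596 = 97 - 693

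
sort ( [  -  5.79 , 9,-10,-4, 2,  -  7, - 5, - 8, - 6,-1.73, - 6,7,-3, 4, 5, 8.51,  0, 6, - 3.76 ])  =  [-10, - 8, - 7,-6,  -  6,  -  5.79 , - 5, - 4, - 3.76 , -3,-1.73, 0, 2, 4,5, 6 , 7,8.51, 9 ] 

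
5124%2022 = 1080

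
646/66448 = 323/33224 = 0.01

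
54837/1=54837 =54837.00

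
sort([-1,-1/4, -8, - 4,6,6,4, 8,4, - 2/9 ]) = [ - 8, - 4,-1 , - 1/4,-2/9,4,4,6, 6,8 ]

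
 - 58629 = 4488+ - 63117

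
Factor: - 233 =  - 233^1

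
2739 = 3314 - 575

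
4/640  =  1/160 = 0.01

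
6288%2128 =2032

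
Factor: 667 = 23^1 * 29^1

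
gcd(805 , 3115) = 35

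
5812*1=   5812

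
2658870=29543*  90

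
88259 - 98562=  -  10303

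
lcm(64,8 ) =64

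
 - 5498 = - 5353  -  145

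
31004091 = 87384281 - 56380190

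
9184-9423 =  - 239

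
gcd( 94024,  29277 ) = 1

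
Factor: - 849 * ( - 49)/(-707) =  -3^1*7^1*101^(- 1 ) * 283^1 = - 5943/101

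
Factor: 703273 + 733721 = 2^1*3^3 * 13^1*23^1*89^1 =1436994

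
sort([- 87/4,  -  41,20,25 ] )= [ - 41, - 87/4,20, 25] 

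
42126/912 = 7021/152 =46.19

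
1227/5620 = 1227/5620 = 0.22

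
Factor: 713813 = 17^1*199^1*211^1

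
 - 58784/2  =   - 29392 = - 29392.00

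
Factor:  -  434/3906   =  -1/9  =  - 3^( - 2 ) 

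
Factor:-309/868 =-2^( - 2)*3^1*7^(-1 )*31^(  -  1)*103^1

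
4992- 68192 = - 63200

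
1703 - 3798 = - 2095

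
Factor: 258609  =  3^1 * 13^1*19^1*349^1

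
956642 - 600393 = 356249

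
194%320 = 194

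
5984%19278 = 5984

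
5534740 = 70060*79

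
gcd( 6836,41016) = 6836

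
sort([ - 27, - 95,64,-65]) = [-95,-65, - 27,64]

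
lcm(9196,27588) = 27588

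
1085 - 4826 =-3741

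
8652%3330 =1992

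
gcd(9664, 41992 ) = 8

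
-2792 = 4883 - 7675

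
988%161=22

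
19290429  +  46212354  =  65502783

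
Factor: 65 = 5^1*13^1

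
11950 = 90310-78360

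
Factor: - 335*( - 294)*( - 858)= - 2^2*3^2*5^1*7^2 * 11^1*13^1*67^1 = - 84504420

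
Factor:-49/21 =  - 3^(-1)*7^1  =  - 7/3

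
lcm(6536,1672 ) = 71896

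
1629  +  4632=6261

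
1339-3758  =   - 2419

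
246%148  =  98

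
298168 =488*611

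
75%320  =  75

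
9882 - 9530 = 352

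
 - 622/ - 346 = 1 + 138/173= 1.80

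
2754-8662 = -5908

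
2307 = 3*769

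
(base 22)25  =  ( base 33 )1g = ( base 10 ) 49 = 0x31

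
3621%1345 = 931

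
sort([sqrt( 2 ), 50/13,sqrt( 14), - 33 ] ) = [ - 33, sqrt( 2), sqrt(14),50/13]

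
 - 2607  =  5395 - 8002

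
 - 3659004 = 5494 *( - 666 ) 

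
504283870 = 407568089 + 96715781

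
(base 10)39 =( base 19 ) 21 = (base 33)16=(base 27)1C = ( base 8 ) 47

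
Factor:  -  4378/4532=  - 2^(-1) * 103^( - 1)*199^1 = - 199/206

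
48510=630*77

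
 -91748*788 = - 72297424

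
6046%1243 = 1074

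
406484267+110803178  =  517287445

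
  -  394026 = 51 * ( - 7726) 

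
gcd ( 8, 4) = 4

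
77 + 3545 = 3622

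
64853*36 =2334708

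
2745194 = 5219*526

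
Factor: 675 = 3^3*5^2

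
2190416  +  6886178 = 9076594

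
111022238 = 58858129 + 52164109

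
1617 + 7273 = 8890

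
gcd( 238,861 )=7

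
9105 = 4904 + 4201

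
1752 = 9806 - 8054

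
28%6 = 4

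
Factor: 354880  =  2^6*5^1*1109^1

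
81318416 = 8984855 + 72333561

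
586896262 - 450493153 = 136403109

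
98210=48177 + 50033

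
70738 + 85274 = 156012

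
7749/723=10 + 173/241 = 10.72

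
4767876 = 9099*524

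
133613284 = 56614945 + 76998339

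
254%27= 11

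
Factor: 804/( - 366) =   -  134/61 = - 2^1 *61^( -1 )*67^1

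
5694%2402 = 890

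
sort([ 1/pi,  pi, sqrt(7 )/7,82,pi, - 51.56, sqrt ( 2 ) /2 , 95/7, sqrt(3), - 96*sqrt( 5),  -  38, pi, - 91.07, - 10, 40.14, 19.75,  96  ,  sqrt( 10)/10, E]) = [ - 96 * sqrt( 5 ), - 91.07, - 51.56, - 38,-10 , sqrt( 10)/10,1/pi, sqrt( 7)/7, sqrt( 2) /2, sqrt( 3) , E, pi,pi, pi , 95/7, 19.75, 40.14 , 82,96]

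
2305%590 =535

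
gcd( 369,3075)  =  123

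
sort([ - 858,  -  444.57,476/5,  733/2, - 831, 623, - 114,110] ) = [ - 858, - 831, - 444.57 ,  -  114,  476/5,110,  733/2 , 623] 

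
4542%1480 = 102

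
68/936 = 17/234 = 0.07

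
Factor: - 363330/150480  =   - 2^( - 3)*19^(-1) * 367^1 = -367/152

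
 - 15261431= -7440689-7820742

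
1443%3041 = 1443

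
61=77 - 16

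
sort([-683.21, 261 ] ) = [ - 683.21, 261 ] 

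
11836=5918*2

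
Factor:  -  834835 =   -  5^1*166967^1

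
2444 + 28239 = 30683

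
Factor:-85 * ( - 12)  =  2^2*3^1 * 5^1*17^1 = 1020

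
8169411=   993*8227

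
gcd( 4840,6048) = 8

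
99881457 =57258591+42622866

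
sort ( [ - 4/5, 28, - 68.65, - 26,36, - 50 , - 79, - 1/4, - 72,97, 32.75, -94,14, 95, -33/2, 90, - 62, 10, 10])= [ - 94, - 79, - 72, - 68.65, - 62, - 50, - 26,  -  33/2, - 4/5, -1/4, 10  ,  10, 14, 28,32.75, 36, 90, 95,97]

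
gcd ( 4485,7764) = 3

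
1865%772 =321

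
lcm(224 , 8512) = 8512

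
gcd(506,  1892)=22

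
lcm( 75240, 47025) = 376200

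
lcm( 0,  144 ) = 0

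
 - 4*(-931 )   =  3724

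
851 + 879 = 1730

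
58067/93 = 58067/93 = 624.38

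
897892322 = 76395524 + 821496798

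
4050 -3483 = 567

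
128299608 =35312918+92986690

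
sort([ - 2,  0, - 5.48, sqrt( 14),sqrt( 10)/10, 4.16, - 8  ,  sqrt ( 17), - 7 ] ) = [ - 8, - 7, - 5.48, - 2,0,sqrt( 10)/10, sqrt( 14),sqrt(17 ),4.16 ] 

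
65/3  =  65/3  =  21.67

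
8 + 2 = 10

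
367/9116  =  367/9116 = 0.04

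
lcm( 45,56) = 2520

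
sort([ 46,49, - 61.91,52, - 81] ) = [-81, - 61.91 , 46  ,  49,52]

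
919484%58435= 42959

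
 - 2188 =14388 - 16576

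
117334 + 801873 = 919207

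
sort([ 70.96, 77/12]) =[77/12, 70.96 ] 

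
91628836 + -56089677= 35539159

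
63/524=63/524= 0.12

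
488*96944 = 47308672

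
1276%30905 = 1276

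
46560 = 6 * 7760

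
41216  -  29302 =11914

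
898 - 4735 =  - 3837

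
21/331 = 21/331   =  0.06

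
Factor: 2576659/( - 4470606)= - 2^( - 1 )*3^( - 3)*7^(-1)*239^1*10781^1* 11827^( -1) 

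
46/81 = 46/81 = 0.57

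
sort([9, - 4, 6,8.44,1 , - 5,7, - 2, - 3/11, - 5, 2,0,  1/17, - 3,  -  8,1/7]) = [- 8, - 5, - 5, - 4,- 3, - 2, - 3/11, 0,1/17, 1/7,1,2,  6,7,8.44,9 ]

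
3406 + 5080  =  8486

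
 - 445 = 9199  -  9644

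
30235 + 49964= 80199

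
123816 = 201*616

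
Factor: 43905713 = 17^1*19^1*181^1 * 751^1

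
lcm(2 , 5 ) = 10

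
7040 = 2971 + 4069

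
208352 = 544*383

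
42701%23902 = 18799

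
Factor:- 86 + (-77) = -163 = - 163^1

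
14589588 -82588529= -67998941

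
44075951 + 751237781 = 795313732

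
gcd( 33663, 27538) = 49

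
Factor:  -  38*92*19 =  - 66424 = - 2^3*19^2*23^1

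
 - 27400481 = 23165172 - 50565653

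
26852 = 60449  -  33597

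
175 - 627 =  - 452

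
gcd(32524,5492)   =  4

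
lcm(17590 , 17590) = 17590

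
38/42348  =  19/21174 = 0.00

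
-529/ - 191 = 2 + 147/191 = 2.77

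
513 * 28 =14364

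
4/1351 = 4/1351 = 0.00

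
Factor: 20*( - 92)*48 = -88320 = - 2^8* 3^1*5^1*23^1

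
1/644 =1/644 = 0.00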